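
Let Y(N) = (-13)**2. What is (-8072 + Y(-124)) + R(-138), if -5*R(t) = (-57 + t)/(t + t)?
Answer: -727089/92 ≈ -7903.1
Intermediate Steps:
Y(N) = 169
R(t) = -(-57 + t)/(10*t) (R(t) = -(-57 + t)/(5*(t + t)) = -(-57 + t)/(5*(2*t)) = -(-57 + t)*1/(2*t)/5 = -(-57 + t)/(10*t))
(-8072 + Y(-124)) + R(-138) = (-8072 + 169) + (1/10)*(57 - 1*(-138))/(-138) = -7903 + (1/10)*(-1/138)*(57 + 138) = -7903 + (1/10)*(-1/138)*195 = -7903 - 13/92 = -727089/92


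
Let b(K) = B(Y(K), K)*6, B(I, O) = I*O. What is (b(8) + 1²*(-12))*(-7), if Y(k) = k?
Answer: -2604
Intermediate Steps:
b(K) = 6*K² (b(K) = (K*K)*6 = K²*6 = 6*K²)
(b(8) + 1²*(-12))*(-7) = (6*8² + 1²*(-12))*(-7) = (6*64 + 1*(-12))*(-7) = (384 - 12)*(-7) = 372*(-7) = -2604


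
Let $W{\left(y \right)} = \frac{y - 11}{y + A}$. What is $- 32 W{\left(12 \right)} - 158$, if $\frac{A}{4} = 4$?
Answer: $- \frac{1114}{7} \approx -159.14$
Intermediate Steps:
$A = 16$ ($A = 4 \cdot 4 = 16$)
$W{\left(y \right)} = \frac{-11 + y}{16 + y}$ ($W{\left(y \right)} = \frac{y - 11}{y + 16} = \frac{-11 + y}{16 + y}$)
$- 32 W{\left(12 \right)} - 158 = - 32 \frac{-11 + 12}{16 + 12} - 158 = - 32 \cdot \frac{1}{28} \cdot 1 - 158 = \left(-32\right) \frac{1}{28} - 158 = - \frac{8}{7} - 158 = - \frac{1114}{7}$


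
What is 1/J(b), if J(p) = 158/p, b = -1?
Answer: -1/158 ≈ -0.0063291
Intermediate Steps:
1/J(b) = 1/(158/(-1)) = 1/(158*(-1)) = 1/(-158) = -1/158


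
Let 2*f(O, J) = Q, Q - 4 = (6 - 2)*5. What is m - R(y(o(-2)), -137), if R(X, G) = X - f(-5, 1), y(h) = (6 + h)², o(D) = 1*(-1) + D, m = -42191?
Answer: -42188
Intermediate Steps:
o(D) = -1 + D
Q = 24 (Q = 4 + (6 - 2)*5 = 4 + 4*5 = 4 + 20 = 24)
f(O, J) = 12 (f(O, J) = (½)*24 = 12)
R(X, G) = -12 + X (R(X, G) = X - 1*12 = X - 12 = -12 + X)
m - R(y(o(-2)), -137) = -42191 - (-12 + (6 + (-1 - 2))²) = -42191 - (-12 + (6 - 3)²) = -42191 - (-12 + 3²) = -42191 - (-12 + 9) = -42191 - 1*(-3) = -42191 + 3 = -42188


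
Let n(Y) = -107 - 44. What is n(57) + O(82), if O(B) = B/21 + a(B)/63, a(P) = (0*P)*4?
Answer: -3089/21 ≈ -147.10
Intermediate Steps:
a(P) = 0 (a(P) = 0*4 = 0)
n(Y) = -151
O(B) = B/21 (O(B) = B/21 + 0/63 = B*(1/21) + 0*(1/63) = B/21 + 0 = B/21)
n(57) + O(82) = -151 + (1/21)*82 = -151 + 82/21 = -3089/21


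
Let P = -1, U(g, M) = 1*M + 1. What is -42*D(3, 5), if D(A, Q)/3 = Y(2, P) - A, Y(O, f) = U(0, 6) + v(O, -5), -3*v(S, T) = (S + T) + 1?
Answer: -588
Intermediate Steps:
U(g, M) = 1 + M (U(g, M) = M + 1 = 1 + M)
v(S, T) = -⅓ - S/3 - T/3 (v(S, T) = -((S + T) + 1)/3 = -(1 + S + T)/3 = -⅓ - S/3 - T/3)
Y(O, f) = 25/3 - O/3 (Y(O, f) = (1 + 6) + (-⅓ - O/3 - ⅓*(-5)) = 7 + (-⅓ - O/3 + 5/3) = 7 + (4/3 - O/3) = 25/3 - O/3)
D(A, Q) = 23 - 3*A (D(A, Q) = 3*((25/3 - ⅓*2) - A) = 3*((25/3 - ⅔) - A) = 3*(23/3 - A) = 23 - 3*A)
-42*D(3, 5) = -42*(23 - 3*3) = -42*(23 - 9) = -42*14 = -588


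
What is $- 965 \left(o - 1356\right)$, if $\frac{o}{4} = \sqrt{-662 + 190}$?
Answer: $1308540 - 7720 i \sqrt{118} \approx 1.3085 \cdot 10^{6} - 83861.0 i$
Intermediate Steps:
$o = 8 i \sqrt{118}$ ($o = 4 \sqrt{-662 + 190} = 4 \sqrt{-472} = 4 \cdot 2 i \sqrt{118} = 8 i \sqrt{118} \approx 86.902 i$)
$- 965 \left(o - 1356\right) = - 965 \left(8 i \sqrt{118} - 1356\right) = - 965 \left(-1356 + 8 i \sqrt{118}\right) = 1308540 - 7720 i \sqrt{118}$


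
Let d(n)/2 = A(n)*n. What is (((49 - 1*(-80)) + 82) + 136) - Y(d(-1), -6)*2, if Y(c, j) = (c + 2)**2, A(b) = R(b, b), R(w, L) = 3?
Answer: 315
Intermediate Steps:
A(b) = 3
d(n) = 6*n (d(n) = 2*(3*n) = 6*n)
Y(c, j) = (2 + c)**2
(((49 - 1*(-80)) + 82) + 136) - Y(d(-1), -6)*2 = (((49 - 1*(-80)) + 82) + 136) - (2 + 6*(-1))**2*2 = (((49 + 80) + 82) + 136) - (2 - 6)**2*2 = ((129 + 82) + 136) - (-4)**2*2 = (211 + 136) - 16*2 = 347 - 1*32 = 347 - 32 = 315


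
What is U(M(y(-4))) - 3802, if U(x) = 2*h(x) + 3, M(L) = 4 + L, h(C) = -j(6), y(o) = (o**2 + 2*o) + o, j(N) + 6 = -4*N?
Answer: -3739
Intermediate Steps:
j(N) = -6 - 4*N
y(o) = o**2 + 3*o
h(C) = 30 (h(C) = -(-6 - 4*6) = -(-6 - 24) = -1*(-30) = 30)
U(x) = 63 (U(x) = 2*30 + 3 = 60 + 3 = 63)
U(M(y(-4))) - 3802 = 63 - 3802 = -3739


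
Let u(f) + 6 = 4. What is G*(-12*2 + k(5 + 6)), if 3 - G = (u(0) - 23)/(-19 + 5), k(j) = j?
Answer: -221/14 ≈ -15.786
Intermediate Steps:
u(f) = -2 (u(f) = -6 + 4 = -2)
G = 17/14 (G = 3 - (-2 - 23)/(-19 + 5) = 3 - (-25)/(-14) = 3 - (-25)*(-1)/14 = 3 - 1*25/14 = 3 - 25/14 = 17/14 ≈ 1.2143)
G*(-12*2 + k(5 + 6)) = 17*(-12*2 + (5 + 6))/14 = 17*(-24 + 11)/14 = (17/14)*(-13) = -221/14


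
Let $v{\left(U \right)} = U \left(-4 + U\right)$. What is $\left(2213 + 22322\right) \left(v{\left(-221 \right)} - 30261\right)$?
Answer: $477549240$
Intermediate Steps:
$\left(2213 + 22322\right) \left(v{\left(-221 \right)} - 30261\right) = \left(2213 + 22322\right) \left(- 221 \left(-4 - 221\right) - 30261\right) = 24535 \left(\left(-221\right) \left(-225\right) - 30261\right) = 24535 \left(49725 - 30261\right) = 24535 \cdot 19464 = 477549240$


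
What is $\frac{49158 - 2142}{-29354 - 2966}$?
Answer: $- \frac{5877}{4040} \approx -1.4547$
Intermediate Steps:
$\frac{49158 - 2142}{-29354 - 2966} = \frac{47016}{-32320} = 47016 \left(- \frac{1}{32320}\right) = - \frac{5877}{4040}$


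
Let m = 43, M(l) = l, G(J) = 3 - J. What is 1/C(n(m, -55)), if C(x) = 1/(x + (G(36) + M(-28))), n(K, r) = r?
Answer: -116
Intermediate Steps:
C(x) = 1/(-61 + x) (C(x) = 1/(x + ((3 - 1*36) - 28)) = 1/(x + ((3 - 36) - 28)) = 1/(x + (-33 - 28)) = 1/(x - 61) = 1/(-61 + x))
1/C(n(m, -55)) = 1/(1/(-61 - 55)) = 1/(1/(-116)) = 1/(-1/116) = -116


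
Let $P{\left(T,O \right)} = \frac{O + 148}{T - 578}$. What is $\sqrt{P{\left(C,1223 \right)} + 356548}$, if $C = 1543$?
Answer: $\frac{\sqrt{332027734315}}{965} \approx 597.12$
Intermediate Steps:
$P{\left(T,O \right)} = \frac{148 + O}{-578 + T}$
$\sqrt{P{\left(C,1223 \right)} + 356548} = \sqrt{\frac{148 + 1223}{-578 + 1543} + 356548} = \sqrt{\frac{1}{965} \cdot 1371 + 356548} = \sqrt{\frac{1371}{965} + 356548} = \sqrt{\frac{344070191}{965}} = \frac{\sqrt{332027734315}}{965}$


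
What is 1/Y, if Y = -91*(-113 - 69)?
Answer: 1/16562 ≈ 6.0379e-5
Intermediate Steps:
Y = 16562 (Y = -91*(-182) = 16562)
1/Y = 1/16562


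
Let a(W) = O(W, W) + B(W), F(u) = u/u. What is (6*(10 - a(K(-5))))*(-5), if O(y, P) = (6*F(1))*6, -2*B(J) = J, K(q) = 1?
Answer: 765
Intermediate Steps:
F(u) = 1
B(J) = -J/2
O(y, P) = 36 (O(y, P) = (6*1)*6 = 6*6 = 36)
a(W) = 36 - W/2
(6*(10 - a(K(-5))))*(-5) = (6*(10 - (36 - 1/2*1)))*(-5) = (6*(10 - (36 - 1/2)))*(-5) = (6*(10 - 1*71/2))*(-5) = (6*(10 - 71/2))*(-5) = (6*(-51/2))*(-5) = -153*(-5) = 765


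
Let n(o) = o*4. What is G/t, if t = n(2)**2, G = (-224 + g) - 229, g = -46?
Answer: -499/64 ≈ -7.7969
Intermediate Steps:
n(o) = 4*o
G = -499 (G = (-224 - 46) - 229 = -270 - 229 = -499)
t = 64 (t = (4*2)**2 = 8**2 = 64)
G/t = -499/64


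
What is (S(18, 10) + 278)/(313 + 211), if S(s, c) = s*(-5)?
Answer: 47/131 ≈ 0.35878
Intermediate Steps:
S(s, c) = -5*s
(S(18, 10) + 278)/(313 + 211) = (-5*18 + 278)/(313 + 211) = (-90 + 278)/524 = 188*(1/524) = 47/131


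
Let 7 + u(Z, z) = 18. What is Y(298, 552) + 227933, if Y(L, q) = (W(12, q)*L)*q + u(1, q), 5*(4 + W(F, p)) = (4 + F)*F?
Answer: 29433032/5 ≈ 5.8866e+6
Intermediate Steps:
u(Z, z) = 11 (u(Z, z) = -7 + 18 = 11)
W(F, p) = -4 + F*(4 + F)/5 (W(F, p) = -4 + ((4 + F)*F)/5 = -4 + (F*(4 + F))/5 = -4 + F*(4 + F)/5)
Y(L, q) = 11 + 172*L*q/5 (Y(L, q) = ((-4 + (1/5)*12**2 + (4/5)*12)*L)*q + 11 = ((-4 + (1/5)*144 + 48/5)*L)*q + 11 = ((-4 + 144/5 + 48/5)*L)*q + 11 = (172*L/5)*q + 11 = 172*L*q/5 + 11 = 11 + 172*L*q/5)
Y(298, 552) + 227933 = (11 + (172/5)*298*552) + 227933 = (11 + 28293312/5) + 227933 = 28293367/5 + 227933 = 29433032/5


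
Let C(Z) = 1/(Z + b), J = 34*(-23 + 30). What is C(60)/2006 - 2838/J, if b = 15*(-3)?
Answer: -2511623/210630 ≈ -11.924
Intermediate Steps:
J = 238 (J = 34*7 = 238)
b = -45
C(Z) = 1/(-45 + Z) (C(Z) = 1/(Z - 45) = 1/(-45 + Z))
C(60)/2006 - 2838/J = 1/((-45 + 60)*2006) - 2838/238 = (1/2006)/15 - 2838*1/238 = (1/15)*(1/2006) - 1419/119 = 1/30090 - 1419/119 = -2511623/210630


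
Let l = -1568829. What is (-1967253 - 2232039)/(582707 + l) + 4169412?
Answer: 2055776549778/493061 ≈ 4.1694e+6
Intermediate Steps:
(-1967253 - 2232039)/(582707 + l) + 4169412 = (-1967253 - 2232039)/(582707 - 1568829) + 4169412 = -4199292/(-986122) + 4169412 = -4199292*(-1/986122) + 4169412 = 2099646/493061 + 4169412 = 2055776549778/493061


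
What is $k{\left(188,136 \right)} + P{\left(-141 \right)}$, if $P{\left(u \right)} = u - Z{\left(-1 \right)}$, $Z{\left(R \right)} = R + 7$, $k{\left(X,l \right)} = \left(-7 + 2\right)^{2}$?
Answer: $-122$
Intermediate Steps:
$k{\left(X,l \right)} = 25$ ($k{\left(X,l \right)} = \left(-5\right)^{2} = 25$)
$Z{\left(R \right)} = 7 + R$
$P{\left(u \right)} = -6 + u$ ($P{\left(u \right)} = u - \left(7 - 1\right) = u - 6 = -6 + u$)
$k{\left(188,136 \right)} + P{\left(-141 \right)} = 25 - 147 = -122$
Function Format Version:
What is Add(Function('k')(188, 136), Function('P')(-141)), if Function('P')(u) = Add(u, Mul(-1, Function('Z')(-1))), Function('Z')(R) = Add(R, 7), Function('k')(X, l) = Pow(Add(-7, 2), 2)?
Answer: -122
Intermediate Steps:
Function('k')(X, l) = 25 (Function('k')(X, l) = Pow(-5, 2) = 25)
Function('Z')(R) = Add(7, R)
Function('P')(u) = Add(-6, u) (Function('P')(u) = Add(u, Mul(-1, Add(7, -1))) = Add(u, Mul(-1, 6)) = Add(u, -6) = Add(-6, u))
Add(Function('k')(188, 136), Function('P')(-141)) = Add(25, Add(-6, -141)) = Add(25, -147) = -122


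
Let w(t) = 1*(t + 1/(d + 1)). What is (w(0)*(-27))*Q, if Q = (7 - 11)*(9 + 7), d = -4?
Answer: -576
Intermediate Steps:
Q = -64 (Q = -4*16 = -64)
w(t) = -1/3 + t (w(t) = 1*(t + 1/(-4 + 1)) = 1*(t + 1/(-3)) = 1*(t - 1/3) = 1*(-1/3 + t) = -1/3 + t)
(w(0)*(-27))*Q = ((-1/3 + 0)*(-27))*(-64) = -1/3*(-27)*(-64) = 9*(-64) = -576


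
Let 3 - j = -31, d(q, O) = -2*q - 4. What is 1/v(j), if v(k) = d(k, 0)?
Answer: -1/72 ≈ -0.013889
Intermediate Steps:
d(q, O) = -4 - 2*q
j = 34 (j = 3 - 1*(-31) = 3 + 31 = 34)
v(k) = -4 - 2*k
1/v(j) = 1/(-4 - 2*34) = 1/(-4 - 68) = 1/(-72) = -1/72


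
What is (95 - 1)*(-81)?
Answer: -7614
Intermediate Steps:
(95 - 1)*(-81) = 94*(-81) = -7614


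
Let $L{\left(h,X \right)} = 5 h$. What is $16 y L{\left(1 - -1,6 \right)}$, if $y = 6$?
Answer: $960$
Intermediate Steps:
$16 y L{\left(1 - -1,6 \right)} = 16 \cdot 6 \cdot 5 \left(1 - -1\right) = 96 \cdot 5 \left(1 + 1\right) = 96 \cdot 5 \cdot 2 = 96 \cdot 10 = 960$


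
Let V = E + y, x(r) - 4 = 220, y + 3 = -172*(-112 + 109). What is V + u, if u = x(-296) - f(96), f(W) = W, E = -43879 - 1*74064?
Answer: -117302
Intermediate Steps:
E = -117943 (E = -43879 - 74064 = -117943)
y = 513 (y = -3 - 172*(-112 + 109) = -3 - 172*(-3) = -3 + 516 = 513)
x(r) = 224 (x(r) = 4 + 220 = 224)
u = 128 (u = 224 - 1*96 = 224 - 96 = 128)
V = -117430 (V = -117943 + 513 = -117430)
V + u = -117430 + 128 = -117302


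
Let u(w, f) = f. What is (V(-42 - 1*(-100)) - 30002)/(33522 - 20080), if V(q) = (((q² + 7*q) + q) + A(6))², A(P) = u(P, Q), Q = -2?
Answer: 7304137/6721 ≈ 1086.8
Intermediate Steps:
A(P) = -2
V(q) = (-2 + q² + 8*q)² (V(q) = (((q² + 7*q) + q) - 2)² = ((q² + 8*q) - 2)² = (-2 + q² + 8*q)²)
(V(-42 - 1*(-100)) - 30002)/(33522 - 20080) = ((-2 + (-42 - 1*(-100))² + 8*(-42 - 1*(-100)))² - 30002)/(33522 - 20080) = ((-2 + (-42 + 100)² + 8*(-42 + 100))² - 30002)/13442 = ((-2 + 58² + 8*58)² - 30002)*(1/13442) = ((-2 + 3364 + 464)² - 30002)*(1/13442) = (3826² - 30002)*(1/13442) = (14638276 - 30002)*(1/13442) = 14608274*(1/13442) = 7304137/6721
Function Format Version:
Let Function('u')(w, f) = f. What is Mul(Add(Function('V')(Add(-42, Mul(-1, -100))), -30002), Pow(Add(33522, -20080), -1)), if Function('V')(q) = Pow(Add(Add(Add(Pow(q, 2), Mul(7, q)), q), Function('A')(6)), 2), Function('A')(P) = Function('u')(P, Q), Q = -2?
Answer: Rational(7304137, 6721) ≈ 1086.8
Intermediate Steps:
Function('A')(P) = -2
Function('V')(q) = Pow(Add(-2, Pow(q, 2), Mul(8, q)), 2) (Function('V')(q) = Pow(Add(Add(Add(Pow(q, 2), Mul(7, q)), q), -2), 2) = Pow(Add(Add(Pow(q, 2), Mul(8, q)), -2), 2) = Pow(Add(-2, Pow(q, 2), Mul(8, q)), 2))
Mul(Add(Function('V')(Add(-42, Mul(-1, -100))), -30002), Pow(Add(33522, -20080), -1)) = Mul(Add(Pow(Add(-2, Pow(Add(-42, Mul(-1, -100)), 2), Mul(8, Add(-42, Mul(-1, -100)))), 2), -30002), Pow(Add(33522, -20080), -1)) = Mul(Add(Pow(Add(-2, Pow(Add(-42, 100), 2), Mul(8, Add(-42, 100))), 2), -30002), Pow(13442, -1)) = Mul(Add(Pow(Add(-2, Pow(58, 2), Mul(8, 58)), 2), -30002), Rational(1, 13442)) = Mul(Add(Pow(Add(-2, 3364, 464), 2), -30002), Rational(1, 13442)) = Mul(Add(Pow(3826, 2), -30002), Rational(1, 13442)) = Mul(Add(14638276, -30002), Rational(1, 13442)) = Mul(14608274, Rational(1, 13442)) = Rational(7304137, 6721)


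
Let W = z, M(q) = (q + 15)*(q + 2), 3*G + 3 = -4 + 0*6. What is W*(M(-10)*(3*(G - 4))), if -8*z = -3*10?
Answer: 2850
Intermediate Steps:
G = -7/3 (G = -1 + (-4 + 0*6)/3 = -1 + (-4 + 0)/3 = -1 + (1/3)*(-4) = -1 - 4/3 = -7/3 ≈ -2.3333)
M(q) = (2 + q)*(15 + q) (M(q) = (15 + q)*(2 + q) = (2 + q)*(15 + q))
z = 15/4 (z = -(-3)*10/8 = -1/8*(-30) = 15/4 ≈ 3.7500)
W = 15/4 ≈ 3.7500
W*(M(-10)*(3*(G - 4))) = 15*((30 + (-10)**2 + 17*(-10))*(3*(-7/3 - 4)))/4 = 15*((30 + 100 - 170)*(3*(-19/3)))/4 = 15*(-40*(-19))/4 = (15/4)*760 = 2850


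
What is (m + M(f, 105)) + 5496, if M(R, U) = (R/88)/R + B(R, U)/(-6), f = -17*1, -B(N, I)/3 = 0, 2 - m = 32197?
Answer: -2349511/88 ≈ -26699.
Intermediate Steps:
m = -32195 (m = 2 - 1*32197 = 2 - 32197 = -32195)
B(N, I) = 0 (B(N, I) = -3*0 = 0)
f = -17
M(R, U) = 1/88 (M(R, U) = (R/88)/R + 0/(-6) = (R*(1/88))/R + 0*(-⅙) = (R/88)/R + 0 = 1/88 + 0 = 1/88)
(m + M(f, 105)) + 5496 = (-32195 + 1/88) + 5496 = -2833159/88 + 5496 = -2349511/88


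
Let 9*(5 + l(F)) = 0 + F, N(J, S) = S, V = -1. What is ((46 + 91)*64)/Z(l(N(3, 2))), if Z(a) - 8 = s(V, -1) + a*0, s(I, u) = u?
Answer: 8768/7 ≈ 1252.6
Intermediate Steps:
l(F) = -5 + F/9 (l(F) = -5 + (0 + F)/9 = -5 + F/9)
Z(a) = 7 (Z(a) = 8 + (-1 + a*0) = 8 + (-1 + 0) = 8 - 1 = 7)
((46 + 91)*64)/Z(l(N(3, 2))) = ((46 + 91)*64)/7 = (137*64)*(⅐) = 8768*(⅐) = 8768/7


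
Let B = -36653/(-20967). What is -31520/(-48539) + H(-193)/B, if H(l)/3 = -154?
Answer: -469030049846/1779099967 ≈ -263.63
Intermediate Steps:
B = 36653/20967 (B = -36653*(-1/20967) = 36653/20967 ≈ 1.7481)
H(l) = -462 (H(l) = 3*(-154) = -462)
-31520/(-48539) + H(-193)/B = -31520/(-48539) - 462/36653/20967 = -31520*(-1/48539) - 462*20967/36653 = 31520/48539 - 9686754/36653 = -469030049846/1779099967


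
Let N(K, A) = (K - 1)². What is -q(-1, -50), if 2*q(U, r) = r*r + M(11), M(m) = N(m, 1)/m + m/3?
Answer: -82921/66 ≈ -1256.4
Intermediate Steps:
N(K, A) = (-1 + K)²
M(m) = m/3 + (-1 + m)²/m (M(m) = (-1 + m)²/m + m/3 = m/3 + (-1 + m)²/m)
q(U, r) = 421/66 + r²/2 (q(U, r) = (r*r + ((⅓)*11 + (-1 + 11)²/11))/2 = (r² + (11/3 + (1/11)*10²))/2 = (r² + (11/3 + (1/11)*100))/2 = (r² + (11/3 + 100/11))/2 = (r² + 421/33)/2 = (421/33 + r²)/2 = 421/66 + r²/2)
-q(-1, -50) = -(421/66 + (½)*(-50)²) = -(421/66 + (½)*2500) = -(421/66 + 1250) = -1*82921/66 = -82921/66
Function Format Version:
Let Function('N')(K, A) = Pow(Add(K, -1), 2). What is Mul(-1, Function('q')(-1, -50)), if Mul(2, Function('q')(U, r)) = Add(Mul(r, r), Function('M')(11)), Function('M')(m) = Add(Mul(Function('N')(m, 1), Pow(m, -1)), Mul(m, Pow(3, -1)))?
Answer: Rational(-82921, 66) ≈ -1256.4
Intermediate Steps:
Function('N')(K, A) = Pow(Add(-1, K), 2)
Function('M')(m) = Add(Mul(Rational(1, 3), m), Mul(Pow(m, -1), Pow(Add(-1, m), 2))) (Function('M')(m) = Add(Mul(Pow(Add(-1, m), 2), Pow(m, -1)), Mul(m, Pow(3, -1))) = Add(Mul(Pow(m, -1), Pow(Add(-1, m), 2)), Mul(m, Rational(1, 3))) = Add(Mul(Pow(m, -1), Pow(Add(-1, m), 2)), Mul(Rational(1, 3), m)) = Add(Mul(Rational(1, 3), m), Mul(Pow(m, -1), Pow(Add(-1, m), 2))))
Function('q')(U, r) = Add(Rational(421, 66), Mul(Rational(1, 2), Pow(r, 2))) (Function('q')(U, r) = Mul(Rational(1, 2), Add(Mul(r, r), Add(Mul(Rational(1, 3), 11), Mul(Pow(11, -1), Pow(Add(-1, 11), 2))))) = Mul(Rational(1, 2), Add(Pow(r, 2), Add(Rational(11, 3), Mul(Rational(1, 11), Pow(10, 2))))) = Mul(Rational(1, 2), Add(Pow(r, 2), Add(Rational(11, 3), Mul(Rational(1, 11), 100)))) = Mul(Rational(1, 2), Add(Pow(r, 2), Add(Rational(11, 3), Rational(100, 11)))) = Mul(Rational(1, 2), Add(Pow(r, 2), Rational(421, 33))) = Mul(Rational(1, 2), Add(Rational(421, 33), Pow(r, 2))) = Add(Rational(421, 66), Mul(Rational(1, 2), Pow(r, 2))))
Mul(-1, Function('q')(-1, -50)) = Mul(-1, Add(Rational(421, 66), Mul(Rational(1, 2), Pow(-50, 2)))) = Mul(-1, Add(Rational(421, 66), Mul(Rational(1, 2), 2500))) = Mul(-1, Add(Rational(421, 66), 1250)) = Mul(-1, Rational(82921, 66)) = Rational(-82921, 66)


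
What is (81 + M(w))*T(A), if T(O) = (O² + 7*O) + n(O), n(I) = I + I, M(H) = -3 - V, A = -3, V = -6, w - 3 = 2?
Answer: -1512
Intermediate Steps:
w = 5 (w = 3 + 2 = 5)
M(H) = 3 (M(H) = -3 - 1*(-6) = -3 + 6 = 3)
n(I) = 2*I
T(O) = O² + 9*O (T(O) = (O² + 7*O) + 2*O = O² + 9*O)
(81 + M(w))*T(A) = (81 + 3)*(-3*(9 - 3)) = 84*(-3*6) = 84*(-18) = -1512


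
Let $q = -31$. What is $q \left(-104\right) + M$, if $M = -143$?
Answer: $3081$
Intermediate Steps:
$q \left(-104\right) + M = \left(-31\right) \left(-104\right) - 143 = 3224 - 143 = 3081$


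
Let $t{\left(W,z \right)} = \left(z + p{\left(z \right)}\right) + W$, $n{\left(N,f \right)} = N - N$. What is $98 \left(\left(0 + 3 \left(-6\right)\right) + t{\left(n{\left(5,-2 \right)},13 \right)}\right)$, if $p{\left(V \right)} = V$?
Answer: $784$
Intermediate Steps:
$n{\left(N,f \right)} = 0$
$t{\left(W,z \right)} = W + 2 z$ ($t{\left(W,z \right)} = \left(z + z\right) + W = 2 z + W = W + 2 z$)
$98 \left(\left(0 + 3 \left(-6\right)\right) + t{\left(n{\left(5,-2 \right)},13 \right)}\right) = 98 \left(\left(0 + 3 \left(-6\right)\right) + \left(0 + 2 \cdot 13\right)\right) = 98 \left(\left(0 - 18\right) + \left(0 + 26\right)\right) = 98 \left(-18 + 26\right) = 98 \cdot 8 = 784$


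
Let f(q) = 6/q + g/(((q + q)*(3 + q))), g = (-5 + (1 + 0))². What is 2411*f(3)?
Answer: 53042/9 ≈ 5893.6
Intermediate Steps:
g = 16 (g = (-5 + 1)² = (-4)² = 16)
f(q) = 6/q + 8/(q*(3 + q)) (f(q) = 6/q + 16/(((q + q)*(3 + q))) = 6/q + 16/(((2*q)*(3 + q))) = 6/q + 16/((2*q*(3 + q))) = 6/q + 16*(1/(2*q*(3 + q))) = 6/q + 8/(q*(3 + q)))
2411*f(3) = 2411*(2*(13 + 3*3)/(3*(3 + 3))) = 2411*(2*(⅓)*(13 + 9)/6) = 2411*(2*(⅓)*(⅙)*22) = 2411*(22/9) = 53042/9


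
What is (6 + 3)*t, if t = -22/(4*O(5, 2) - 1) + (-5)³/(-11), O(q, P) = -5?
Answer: 8601/77 ≈ 111.70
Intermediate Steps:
t = 2867/231 (t = -22/(4*(-5) - 1) + (-5)³/(-11) = -22/(-20 - 1) - 125*(-1/11) = -22/(-21) + 125/11 = -22*(-1/21) + 125/11 = 22/21 + 125/11 = 2867/231 ≈ 12.411)
(6 + 3)*t = (6 + 3)*(2867/231) = 9*(2867/231) = 8601/77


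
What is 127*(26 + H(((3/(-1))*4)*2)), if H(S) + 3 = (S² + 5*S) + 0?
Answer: 60833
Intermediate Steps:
H(S) = -3 + S² + 5*S (H(S) = -3 + ((S² + 5*S) + 0) = -3 + (S² + 5*S) = -3 + S² + 5*S)
127*(26 + H(((3/(-1))*4)*2)) = 127*(26 + (-3 + (((3/(-1))*4)*2)² + 5*(((3/(-1))*4)*2))) = 127*(26 + (-3 + (((3*(-1))*4)*2)² + 5*(((3*(-1))*4)*2))) = 127*(26 + (-3 + (-3*4*2)² + 5*(-3*4*2))) = 127*(26 + (-3 + (-12*2)² + 5*(-12*2))) = 127*(26 + (-3 + (-24)² + 5*(-24))) = 127*(26 + (-3 + 576 - 120)) = 127*(26 + 453) = 127*479 = 60833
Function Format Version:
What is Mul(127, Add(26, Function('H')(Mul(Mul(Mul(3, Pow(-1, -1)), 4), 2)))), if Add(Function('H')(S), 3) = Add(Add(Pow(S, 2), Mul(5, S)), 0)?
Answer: 60833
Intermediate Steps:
Function('H')(S) = Add(-3, Pow(S, 2), Mul(5, S)) (Function('H')(S) = Add(-3, Add(Add(Pow(S, 2), Mul(5, S)), 0)) = Add(-3, Add(Pow(S, 2), Mul(5, S))) = Add(-3, Pow(S, 2), Mul(5, S)))
Mul(127, Add(26, Function('H')(Mul(Mul(Mul(3, Pow(-1, -1)), 4), 2)))) = Mul(127, Add(26, Add(-3, Pow(Mul(Mul(Mul(3, Pow(-1, -1)), 4), 2), 2), Mul(5, Mul(Mul(Mul(3, Pow(-1, -1)), 4), 2))))) = Mul(127, Add(26, Add(-3, Pow(Mul(Mul(Mul(3, -1), 4), 2), 2), Mul(5, Mul(Mul(Mul(3, -1), 4), 2))))) = Mul(127, Add(26, Add(-3, Pow(Mul(Mul(-3, 4), 2), 2), Mul(5, Mul(Mul(-3, 4), 2))))) = Mul(127, Add(26, Add(-3, Pow(Mul(-12, 2), 2), Mul(5, Mul(-12, 2))))) = Mul(127, Add(26, Add(-3, Pow(-24, 2), Mul(5, -24)))) = Mul(127, Add(26, Add(-3, 576, -120))) = Mul(127, Add(26, 453)) = Mul(127, 479) = 60833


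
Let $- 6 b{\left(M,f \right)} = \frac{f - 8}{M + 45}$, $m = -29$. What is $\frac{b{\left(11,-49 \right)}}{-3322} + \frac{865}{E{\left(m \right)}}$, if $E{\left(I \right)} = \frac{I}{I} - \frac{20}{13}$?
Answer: $- \frac{597694259}{372064} \approx -1606.4$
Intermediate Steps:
$E{\left(I \right)} = - \frac{7}{13}$ ($E{\left(I \right)} = 1 - \frac{20}{13} = - \frac{7}{13}$)
$b{\left(M,f \right)} = - \frac{-8 + f}{6 \left(45 + M\right)}$ ($b{\left(M,f \right)} = - \frac{\left(f - 8\right) \frac{1}{M + 45}}{6} = - \frac{\left(f - 8\right) \frac{1}{45 + M}}{6} = - \frac{\left(-8 + f\right) \frac{1}{45 + M}}{6} = - \frac{\frac{1}{45 + M} \left(-8 + f\right)}{6} = - \frac{-8 + f}{6 \left(45 + M\right)}$)
$\frac{b{\left(11,-49 \right)}}{-3322} + \frac{865}{E{\left(m \right)}} = \frac{\frac{1}{6} \frac{1}{45 + 11} \left(8 - -49\right)}{-3322} + \frac{865}{- \frac{7}{13}} = \frac{8 + 49}{6 \cdot 56} \left(- \frac{1}{3322}\right) + 865 \left(- \frac{13}{7}\right) = \frac{1}{6} \cdot \frac{1}{56} \cdot 57 \left(- \frac{1}{3322}\right) - \frac{11245}{7} = \frac{19}{112} \left(- \frac{1}{3322}\right) - \frac{11245}{7} = - \frac{19}{372064} - \frac{11245}{7} = - \frac{597694259}{372064}$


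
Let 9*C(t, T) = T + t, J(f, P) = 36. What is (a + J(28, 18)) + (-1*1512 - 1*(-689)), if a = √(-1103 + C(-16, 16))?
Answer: -787 + I*√1103 ≈ -787.0 + 33.211*I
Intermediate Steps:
C(t, T) = T/9 + t/9 (C(t, T) = (T + t)/9 = T/9 + t/9)
a = I*√1103 (a = √(-1103 + ((⅑)*16 + (⅑)*(-16))) = √(-1103 + (16/9 - 16/9)) = √(-1103 + 0) = √(-1103) = I*√1103 ≈ 33.211*I)
(a + J(28, 18)) + (-1*1512 - 1*(-689)) = (I*√1103 + 36) + (-1*1512 - 1*(-689)) = (36 + I*√1103) + (-1512 + 689) = (36 + I*√1103) - 823 = -787 + I*√1103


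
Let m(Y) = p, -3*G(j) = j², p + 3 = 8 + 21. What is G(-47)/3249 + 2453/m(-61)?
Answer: 23851957/253422 ≈ 94.120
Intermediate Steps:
p = 26 (p = -3 + (8 + 21) = -3 + 29 = 26)
G(j) = -j²/3
m(Y) = 26
G(-47)/3249 + 2453/m(-61) = -⅓*(-47)²/3249 + 2453/26 = -⅓*2209*(1/3249) + 2453*(1/26) = -2209/3*1/3249 + 2453/26 = -2209/9747 + 2453/26 = 23851957/253422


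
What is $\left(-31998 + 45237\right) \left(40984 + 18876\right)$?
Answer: $792486540$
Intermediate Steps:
$\left(-31998 + 45237\right) \left(40984 + 18876\right) = 13239 \cdot 59860 = 792486540$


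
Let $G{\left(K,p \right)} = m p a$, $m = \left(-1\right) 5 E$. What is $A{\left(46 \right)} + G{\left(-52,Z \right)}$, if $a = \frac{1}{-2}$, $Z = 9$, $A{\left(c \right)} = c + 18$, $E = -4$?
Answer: $-26$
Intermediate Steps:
$A{\left(c \right)} = 18 + c$
$m = 20$ ($m = \left(-1\right) 5 \left(-4\right) = \left(-5\right) \left(-4\right) = 20$)
$a = - \frac{1}{2} \approx -0.5$
$G{\left(K,p \right)} = - 10 p$ ($G{\left(K,p \right)} = 20 p \left(- \frac{1}{2}\right) = - 10 p$)
$A{\left(46 \right)} + G{\left(-52,Z \right)} = \left(18 + 46\right) - 90 = 64 - 90 = -26$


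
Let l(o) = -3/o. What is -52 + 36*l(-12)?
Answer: -43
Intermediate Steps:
-52 + 36*l(-12) = -52 + 36*(-3/(-12)) = -52 + 36*(-3*(-1/12)) = -52 + 36*(1/4) = -52 + 9 = -43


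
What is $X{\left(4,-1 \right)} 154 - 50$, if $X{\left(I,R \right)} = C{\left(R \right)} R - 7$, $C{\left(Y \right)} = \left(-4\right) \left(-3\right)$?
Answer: $-2976$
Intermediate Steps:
$C{\left(Y \right)} = 12$
$X{\left(I,R \right)} = -7 + 12 R$ ($X{\left(I,R \right)} = 12 R - 7 = -7 + 12 R$)
$X{\left(4,-1 \right)} 154 - 50 = \left(-7 + 12 \left(-1\right)\right) 154 - 50 = \left(-7 - 12\right) 154 - 50 = \left(-19\right) 154 - 50 = -2926 - 50 = -2976$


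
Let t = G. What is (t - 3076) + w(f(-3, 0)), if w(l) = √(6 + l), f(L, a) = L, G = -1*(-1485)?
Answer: -1591 + √3 ≈ -1589.3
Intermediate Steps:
G = 1485
t = 1485
(t - 3076) + w(f(-3, 0)) = (1485 - 3076) + √(6 - 3) = -1591 + √3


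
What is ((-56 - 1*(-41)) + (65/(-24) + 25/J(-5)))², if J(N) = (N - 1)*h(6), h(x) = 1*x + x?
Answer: 105625/324 ≈ 326.00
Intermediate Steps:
h(x) = 2*x (h(x) = x + x = 2*x)
J(N) = -12 + 12*N (J(N) = (N - 1)*(2*6) = (-1 + N)*12 = -12 + 12*N)
((-56 - 1*(-41)) + (65/(-24) + 25/J(-5)))² = ((-56 - 1*(-41)) + (65/(-24) + 25/(-12 + 12*(-5))))² = ((-56 + 41) + (65*(-1/24) + 25/(-12 - 60)))² = (-15 + (-65/24 + 25/(-72)))² = (-15 + (-65/24 + 25*(-1/72)))² = (-15 + (-65/24 - 25/72))² = (-15 - 55/18)² = (-325/18)² = 105625/324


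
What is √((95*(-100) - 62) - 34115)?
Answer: 3*I*√4853 ≈ 208.99*I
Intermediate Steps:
√((95*(-100) - 62) - 34115) = √((-9500 - 62) - 34115) = √(-9562 - 34115) = √(-43677) = 3*I*√4853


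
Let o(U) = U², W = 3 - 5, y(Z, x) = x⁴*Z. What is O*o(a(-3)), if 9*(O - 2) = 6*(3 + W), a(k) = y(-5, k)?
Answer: 437400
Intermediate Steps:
y(Z, x) = Z*x⁴
a(k) = -5*k⁴
W = -2
O = 8/3 (O = 2 + (6*(3 - 2))/9 = 2 + (6*1)/9 = 2 + (⅑)*6 = 2 + ⅔ = 8/3 ≈ 2.6667)
O*o(a(-3)) = 8*(-5*(-3)⁴)²/3 = 8*(-5*81)²/3 = (8/3)*(-405)² = (8/3)*164025 = 437400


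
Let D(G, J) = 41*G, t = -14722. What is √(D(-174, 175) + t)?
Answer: 4*I*√1366 ≈ 147.84*I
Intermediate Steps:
√(D(-174, 175) + t) = √(41*(-174) - 14722) = √(-7134 - 14722) = √(-21856) = 4*I*√1366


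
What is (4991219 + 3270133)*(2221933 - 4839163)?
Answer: -21621858294960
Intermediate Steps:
(4991219 + 3270133)*(2221933 - 4839163) = 8261352*(-2617230) = -21621858294960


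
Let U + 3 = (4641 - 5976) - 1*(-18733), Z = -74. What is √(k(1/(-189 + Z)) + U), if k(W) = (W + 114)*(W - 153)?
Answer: I*√3240685/263 ≈ 6.8448*I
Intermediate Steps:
U = 17395 (U = -3 + ((4641 - 5976) - 1*(-18733)) = -3 + (-1335 + 18733) = -3 + 17398 = 17395)
k(W) = (-153 + W)*(114 + W) (k(W) = (114 + W)*(-153 + W) = (-153 + W)*(114 + W))
√(k(1/(-189 + Z)) + U) = √((-17442 + (1/(-189 - 74))² - 39/(-189 - 74)) + 17395) = √((-17442 + (1/(-263))² - 39/(-263)) + 17395) = √((-17442 + (-1/263)² - 39*(-1/263)) + 17395) = √((-17442 + 1/69169 + 39/263) + 17395) = √(-1206435440/69169 + 17395) = √(-3240685/69169) = I*√3240685/263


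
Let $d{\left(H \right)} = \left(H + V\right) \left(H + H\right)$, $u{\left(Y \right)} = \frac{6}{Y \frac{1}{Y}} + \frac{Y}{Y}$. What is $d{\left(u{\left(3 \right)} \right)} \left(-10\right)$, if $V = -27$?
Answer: $2800$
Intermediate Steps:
$u{\left(Y \right)} = 7$ ($u{\left(Y \right)} = \frac{6}{1} + 1 = 6 \cdot 1 + 1 = 6 + 1 = 7$)
$d{\left(H \right)} = 2 H \left(-27 + H\right)$ ($d{\left(H \right)} = \left(H - 27\right) \left(H + H\right) = \left(-27 + H\right) 2 H = 2 H \left(-27 + H\right)$)
$d{\left(u{\left(3 \right)} \right)} \left(-10\right) = 2 \cdot 7 \left(-27 + 7\right) \left(-10\right) = 2 \cdot 7 \left(-20\right) \left(-10\right) = \left(-280\right) \left(-10\right) = 2800$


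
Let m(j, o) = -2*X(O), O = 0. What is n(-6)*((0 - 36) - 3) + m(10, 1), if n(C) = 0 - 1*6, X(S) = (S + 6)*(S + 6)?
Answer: 162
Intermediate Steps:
X(S) = (6 + S)**2 (X(S) = (6 + S)*(6 + S) = (6 + S)**2)
n(C) = -6 (n(C) = 0 - 6 = -6)
m(j, o) = -72 (m(j, o) = -2*(6 + 0)**2 = -2*6**2 = -2*36 = -72)
n(-6)*((0 - 36) - 3) + m(10, 1) = -6*((0 - 36) - 3) - 72 = -6*(-36 - 3) - 72 = -6*(-39) - 72 = 234 - 72 = 162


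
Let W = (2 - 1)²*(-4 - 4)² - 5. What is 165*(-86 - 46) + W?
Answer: -21721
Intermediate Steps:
W = 59 (W = 1²*(-8)² - 5 = 1*64 - 5 = 64 - 5 = 59)
165*(-86 - 46) + W = 165*(-86 - 46) + 59 = 165*(-132) + 59 = -21780 + 59 = -21721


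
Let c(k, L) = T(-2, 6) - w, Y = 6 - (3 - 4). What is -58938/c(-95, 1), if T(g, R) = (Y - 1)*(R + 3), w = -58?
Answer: -29469/56 ≈ -526.23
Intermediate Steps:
Y = 7 (Y = 6 - 1*(-1) = 6 + 1 = 7)
T(g, R) = 18 + 6*R (T(g, R) = (7 - 1)*(R + 3) = 6*(3 + R) = 18 + 6*R)
c(k, L) = 112 (c(k, L) = (18 + 6*6) - 1*(-58) = (18 + 36) + 58 = 54 + 58 = 112)
-58938/c(-95, 1) = -58938/112 = -58938*1/112 = -29469/56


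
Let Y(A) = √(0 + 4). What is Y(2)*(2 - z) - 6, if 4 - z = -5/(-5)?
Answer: -8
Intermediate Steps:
Y(A) = 2 (Y(A) = √4 = 2)
z = 3 (z = 4 - (-5)/(-5) = 4 - (-5)*(-1)/5 = 4 - 1*1 = 4 - 1 = 3)
Y(2)*(2 - z) - 6 = 2*(2 - 1*3) - 6 = 2*(2 - 3) - 6 = 2*(-1) - 6 = -2 - 6 = -8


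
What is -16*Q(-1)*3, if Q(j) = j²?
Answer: -48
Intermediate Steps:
-16*Q(-1)*3 = -16*(-1)²*3 = -16*1*3 = -16*3 = -48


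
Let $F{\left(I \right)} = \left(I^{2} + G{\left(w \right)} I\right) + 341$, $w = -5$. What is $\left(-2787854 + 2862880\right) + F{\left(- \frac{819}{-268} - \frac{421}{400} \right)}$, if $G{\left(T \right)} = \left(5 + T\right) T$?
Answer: $\frac{54134477018249}{718240000} \approx 75371.0$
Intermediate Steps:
$G{\left(T \right)} = T \left(5 + T\right)$
$F{\left(I \right)} = 341 + I^{2}$ ($F{\left(I \right)} = \left(I^{2} + - 5 \left(5 - 5\right) I\right) + 341 = \left(I^{2} + \left(-5\right) 0 I\right) + 341 = \left(I^{2} + 0 I\right) + 341 = \left(I^{2} + 0\right) + 341 = I^{2} + 341 = 341 + I^{2}$)
$\left(-2787854 + 2862880\right) + F{\left(- \frac{819}{-268} - \frac{421}{400} \right)} = \left(-2787854 + 2862880\right) + \left(341 + \left(- \frac{819}{-268} - \frac{421}{400}\right)^{2}\right) = 75026 + \left(341 + \left(\left(-819\right) \left(- \frac{1}{268}\right) - \frac{421}{400}\right)^{2}\right) = 75026 + \left(341 + \left(\frac{819}{268} - \frac{421}{400}\right)^{2}\right) = 75026 + \left(341 + \left(\frac{53693}{26800}\right)^{2}\right) = 75026 + \left(341 + \frac{2882938249}{718240000}\right) = 75026 + \frac{247802778249}{718240000} = \frac{54134477018249}{718240000}$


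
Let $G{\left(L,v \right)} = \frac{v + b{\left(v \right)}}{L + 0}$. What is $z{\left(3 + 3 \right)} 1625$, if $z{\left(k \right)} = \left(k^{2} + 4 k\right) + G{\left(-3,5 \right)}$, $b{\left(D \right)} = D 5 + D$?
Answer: $\frac{235625}{3} \approx 78542.0$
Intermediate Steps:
$b{\left(D \right)} = 6 D$ ($b{\left(D \right)} = 5 D + D = 6 D$)
$G{\left(L,v \right)} = \frac{7 v}{L}$ ($G{\left(L,v \right)} = \frac{v + 6 v}{L + 0} = \frac{7 v}{L}$)
$z{\left(k \right)} = - \frac{35}{3} + k^{2} + 4 k$ ($z{\left(k \right)} = \left(k^{2} + 4 k\right) + 7 \cdot 5 \frac{1}{-3} = \left(k^{2} + 4 k\right) + 7 \cdot 5 \left(- \frac{1}{3}\right) = \left(k^{2} + 4 k\right) - \frac{35}{3} = - \frac{35}{3} + k^{2} + 4 k$)
$z{\left(3 + 3 \right)} 1625 = \left(- \frac{35}{3} + \left(3 + 3\right)^{2} + 4 \left(3 + 3\right)\right) 1625 = \left(- \frac{35}{3} + 6^{2} + 4 \cdot 6\right) 1625 = \left(- \frac{35}{3} + 36 + 24\right) 1625 = \frac{145}{3} \cdot 1625 = \frac{235625}{3}$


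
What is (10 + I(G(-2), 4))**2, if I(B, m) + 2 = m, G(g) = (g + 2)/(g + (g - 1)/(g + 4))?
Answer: 144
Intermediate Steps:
G(g) = (2 + g)/(g + (-1 + g)/(4 + g))
I(B, m) = -2 + m
(10 + I(G(-2), 4))**2 = (10 + (-2 + 4))**2 = (10 + 2)**2 = 12**2 = 144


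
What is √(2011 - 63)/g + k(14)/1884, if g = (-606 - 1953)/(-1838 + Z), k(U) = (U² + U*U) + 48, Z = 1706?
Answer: 110/471 + 88*√487/853 ≈ 2.5102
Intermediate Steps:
k(U) = 48 + 2*U² (k(U) = (U² + U²) + 48 = 2*U² + 48 = 48 + 2*U²)
g = 853/44 (g = (-606 - 1953)/(-1838 + 1706) = -2559/(-132) = -2559*(-1/132) = 853/44 ≈ 19.386)
√(2011 - 63)/g + k(14)/1884 = √(2011 - 63)/(853/44) + (48 + 2*14²)/1884 = √1948*(44/853) + (48 + 2*196)*(1/1884) = (2*√487)*(44/853) + (48 + 392)*(1/1884) = 88*√487/853 + 440*(1/1884) = 88*√487/853 + 110/471 = 110/471 + 88*√487/853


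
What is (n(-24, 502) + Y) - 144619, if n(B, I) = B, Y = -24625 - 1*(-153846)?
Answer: -15422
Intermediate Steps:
Y = 129221 (Y = -24625 + 153846 = 129221)
(n(-24, 502) + Y) - 144619 = (-24 + 129221) - 144619 = 129197 - 144619 = -15422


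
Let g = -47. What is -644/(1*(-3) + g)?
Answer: 322/25 ≈ 12.880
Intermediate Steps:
-644/(1*(-3) + g) = -644/(1*(-3) - 47) = -644/(-3 - 47) = -644/(-50) = -644*(-1/50) = 322/25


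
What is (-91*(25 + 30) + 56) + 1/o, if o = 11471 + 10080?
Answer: -106655898/21551 ≈ -4949.0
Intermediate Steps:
o = 21551
(-91*(25 + 30) + 56) + 1/o = (-91*(25 + 30) + 56) + 1/21551 = (-91*55 + 56) + 1/21551 = (-5005 + 56) + 1/21551 = -4949 + 1/21551 = -106655898/21551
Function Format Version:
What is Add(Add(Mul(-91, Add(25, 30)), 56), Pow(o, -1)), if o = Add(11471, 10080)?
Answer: Rational(-106655898, 21551) ≈ -4949.0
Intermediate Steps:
o = 21551
Add(Add(Mul(-91, Add(25, 30)), 56), Pow(o, -1)) = Add(Add(Mul(-91, Add(25, 30)), 56), Pow(21551, -1)) = Add(Add(Mul(-91, 55), 56), Rational(1, 21551)) = Add(Add(-5005, 56), Rational(1, 21551)) = Add(-4949, Rational(1, 21551)) = Rational(-106655898, 21551)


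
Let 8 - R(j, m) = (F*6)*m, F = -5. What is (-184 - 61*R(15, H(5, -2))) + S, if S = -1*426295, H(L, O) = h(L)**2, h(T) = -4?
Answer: -456247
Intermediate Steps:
H(L, O) = 16 (H(L, O) = (-4)**2 = 16)
R(j, m) = 8 + 30*m (R(j, m) = 8 - (-5*6)*m = 8 - (-30)*m = 8 + 30*m)
S = -426295
(-184 - 61*R(15, H(5, -2))) + S = (-184 - 61*(8 + 30*16)) - 426295 = (-184 - 61*(8 + 480)) - 426295 = (-184 - 61*488) - 426295 = (-184 - 29768) - 426295 = -29952 - 426295 = -456247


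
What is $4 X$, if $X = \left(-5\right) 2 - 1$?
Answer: $-44$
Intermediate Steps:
$X = -11$ ($X = -10 - 1 = -11$)
$4 X = 4 \left(-11\right) = -44$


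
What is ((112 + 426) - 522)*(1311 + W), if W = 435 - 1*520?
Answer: 19616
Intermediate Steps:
W = -85 (W = 435 - 520 = -85)
((112 + 426) - 522)*(1311 + W) = ((112 + 426) - 522)*(1311 - 85) = (538 - 522)*1226 = 16*1226 = 19616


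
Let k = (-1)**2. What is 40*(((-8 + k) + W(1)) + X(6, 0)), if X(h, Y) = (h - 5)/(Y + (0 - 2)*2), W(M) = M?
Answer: -250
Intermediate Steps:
k = 1
X(h, Y) = (-5 + h)/(-4 + Y) (X(h, Y) = (-5 + h)/(Y - 2*2) = (-5 + h)/(Y - 4) = (-5 + h)/(-4 + Y))
40*(((-8 + k) + W(1)) + X(6, 0)) = 40*(((-8 + 1) + 1) + (-5 + 6)/(-4 + 0)) = 40*((-7 + 1) + 1/(-4)) = 40*(-6 - 1/4*1) = 40*(-6 - 1/4) = 40*(-25/4) = -250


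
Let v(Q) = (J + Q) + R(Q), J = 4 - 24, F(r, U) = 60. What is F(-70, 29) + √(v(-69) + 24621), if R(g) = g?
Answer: 60 + √24463 ≈ 216.41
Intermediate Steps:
J = -20
v(Q) = -20 + 2*Q (v(Q) = (-20 + Q) + Q = -20 + 2*Q)
F(-70, 29) + √(v(-69) + 24621) = 60 + √((-20 + 2*(-69)) + 24621) = 60 + √((-20 - 138) + 24621) = 60 + √(-158 + 24621) = 60 + √24463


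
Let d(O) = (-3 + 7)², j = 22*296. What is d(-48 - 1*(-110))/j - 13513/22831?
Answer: -5476960/9292217 ≈ -0.58941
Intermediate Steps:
j = 6512
d(O) = 16 (d(O) = 4² = 16)
d(-48 - 1*(-110))/j - 13513/22831 = 16/6512 - 13513/22831 = 16*(1/6512) - 13513*1/22831 = 1/407 - 13513/22831 = -5476960/9292217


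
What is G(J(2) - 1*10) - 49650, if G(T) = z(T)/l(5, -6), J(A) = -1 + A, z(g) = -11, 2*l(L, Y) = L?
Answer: -248272/5 ≈ -49654.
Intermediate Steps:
l(L, Y) = L/2
G(T) = -22/5 (G(T) = -11/((1/2)*5) = -11/5/2 = -11*2/5 = -22/5)
G(J(2) - 1*10) - 49650 = -22/5 - 49650 = -248272/5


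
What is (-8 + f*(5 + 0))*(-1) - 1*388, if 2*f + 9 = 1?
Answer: -360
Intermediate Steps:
f = -4 (f = -9/2 + (½)*1 = -9/2 + ½ = -4)
(-8 + f*(5 + 0))*(-1) - 1*388 = (-8 - 4*(5 + 0))*(-1) - 1*388 = (-8 - 4*5)*(-1) - 388 = (-8 - 20)*(-1) - 388 = -28*(-1) - 388 = 28 - 388 = -360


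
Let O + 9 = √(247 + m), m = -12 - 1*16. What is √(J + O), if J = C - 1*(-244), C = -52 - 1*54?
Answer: √(129 + √219) ≈ 11.992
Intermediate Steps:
m = -28 (m = -12 - 16 = -28)
C = -106 (C = -52 - 54 = -106)
O = -9 + √219 (O = -9 + √(247 - 28) = -9 + √219 ≈ 5.7986)
J = 138 (J = -106 - 1*(-244) = -106 + 244 = 138)
√(J + O) = √(138 + (-9 + √219)) = √(129 + √219)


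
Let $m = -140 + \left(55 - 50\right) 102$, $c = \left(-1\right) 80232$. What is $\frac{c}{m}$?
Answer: $- \frac{40116}{185} \approx -216.84$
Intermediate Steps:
$c = -80232$
$m = 370$ ($m = -140 + \left(55 - 50\right) 102 = -140 + 5 \cdot 102 = -140 + 510 = 370$)
$\frac{c}{m} = - \frac{80232}{370} = \left(-80232\right) \frac{1}{370} = - \frac{40116}{185}$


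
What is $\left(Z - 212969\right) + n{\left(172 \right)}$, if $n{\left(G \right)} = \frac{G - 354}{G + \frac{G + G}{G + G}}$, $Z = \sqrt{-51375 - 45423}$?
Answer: $- \frac{36843819}{173} + i \sqrt{96798} \approx -2.1297 \cdot 10^{5} + 311.12 i$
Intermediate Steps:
$Z = i \sqrt{96798}$ ($Z = \sqrt{-96798} = i \sqrt{96798} \approx 311.12 i$)
$n{\left(G \right)} = \frac{-354 + G}{1 + G}$ ($n{\left(G \right)} = \frac{-354 + G}{G + \frac{2 G}{2 G}} = \frac{-354 + G}{G + 2 G \frac{1}{2 G}} = \frac{-354 + G}{G + 1} = \frac{-354 + G}{1 + G}$)
$\left(Z - 212969\right) + n{\left(172 \right)} = \left(i \sqrt{96798} - 212969\right) + \frac{-354 + 172}{1 + 172} = \left(-212969 + i \sqrt{96798}\right) + \frac{1}{173} \left(-182\right) = \left(-212969 + i \sqrt{96798}\right) - \frac{182}{173} = - \frac{36843819}{173} + i \sqrt{96798}$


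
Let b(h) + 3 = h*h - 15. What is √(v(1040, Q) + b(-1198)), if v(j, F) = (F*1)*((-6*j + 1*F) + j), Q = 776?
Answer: 3*I*√221982 ≈ 1413.4*I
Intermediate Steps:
b(h) = -18 + h² (b(h) = -3 + (h*h - 15) = -3 + (h² - 15) = -3 + (-15 + h²) = -18 + h²)
v(j, F) = F*(F - 5*j) (v(j, F) = F*((-6*j + F) + j) = F*((F - 6*j) + j) = F*(F - 5*j))
√(v(1040, Q) + b(-1198)) = √(776*(776 - 5*1040) + (-18 + (-1198)²)) = √(776*(776 - 5200) + (-18 + 1435204)) = √(776*(-4424) + 1435186) = √(-3433024 + 1435186) = √(-1997838) = 3*I*√221982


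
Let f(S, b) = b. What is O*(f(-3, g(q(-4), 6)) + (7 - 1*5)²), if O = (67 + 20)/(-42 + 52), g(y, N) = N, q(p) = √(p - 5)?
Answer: 87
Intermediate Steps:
q(p) = √(-5 + p)
O = 87/10 ≈ 8.7000
O*(f(-3, g(q(-4), 6)) + (7 - 1*5)²) = 87*(6 + (7 - 1*5)²)/10 = 87*(6 + (7 - 5)²)/10 = 87*(6 + 2²)/10 = 87*(6 + 4)/10 = (87/10)*10 = 87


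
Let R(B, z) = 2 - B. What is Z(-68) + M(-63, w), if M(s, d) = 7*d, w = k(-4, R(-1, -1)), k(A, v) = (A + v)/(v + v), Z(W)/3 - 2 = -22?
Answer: -367/6 ≈ -61.167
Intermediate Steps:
Z(W) = -60 (Z(W) = 6 + 3*(-22) = 6 - 66 = -60)
k(A, v) = (A + v)/(2*v) (k(A, v) = (A + v)/((2*v)) = (A + v)*(1/(2*v)) = (A + v)/(2*v))
w = -⅙ (w = (-4 + (2 - 1*(-1)))/(2*(2 - 1*(-1))) = (-4 + (2 + 1))/(2*(2 + 1)) = (½)*(-4 + 3)/3 = (½)*(⅓)*(-1) = -⅙ ≈ -0.16667)
Z(-68) + M(-63, w) = -60 + 7*(-⅙) = -60 - 7/6 = -367/6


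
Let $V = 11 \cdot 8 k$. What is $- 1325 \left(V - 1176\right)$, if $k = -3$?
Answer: $1908000$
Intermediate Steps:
$V = -264$ ($V = 11 \cdot 8 \left(-3\right) = 88 \left(-3\right) = -264$)
$- 1325 \left(V - 1176\right) = - 1325 \left(-264 - 1176\right) = \left(-1325\right) \left(-1440\right) = 1908000$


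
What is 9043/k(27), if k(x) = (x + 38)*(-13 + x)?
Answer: 9043/910 ≈ 9.9374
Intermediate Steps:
k(x) = (-13 + x)*(38 + x) (k(x) = (38 + x)*(-13 + x) = (-13 + x)*(38 + x))
9043/k(27) = 9043/(-494 + 27² + 25*27) = 9043/(-494 + 729 + 675) = 9043/910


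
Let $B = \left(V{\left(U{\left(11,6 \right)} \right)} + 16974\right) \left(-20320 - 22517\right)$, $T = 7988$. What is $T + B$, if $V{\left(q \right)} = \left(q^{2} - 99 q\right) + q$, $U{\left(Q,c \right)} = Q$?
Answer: $-686112241$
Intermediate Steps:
$V{\left(q \right)} = q^{2} - 98 q$
$B = -686120229$ ($B = \left(11 \left(-98 + 11\right) + 16974\right) \left(-20320 - 22517\right) = \left(11 \left(-87\right) + 16974\right) \left(-42837\right) = \left(-957 + 16974\right) \left(-42837\right) = 16017 \left(-42837\right) = -686120229$)
$T + B = 7988 - 686120229 = -686112241$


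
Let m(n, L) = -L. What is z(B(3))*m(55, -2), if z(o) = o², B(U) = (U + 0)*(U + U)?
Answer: 648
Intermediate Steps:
B(U) = 2*U² (B(U) = U*(2*U) = 2*U²)
z(B(3))*m(55, -2) = (2*3²)²*(-1*(-2)) = (2*9)²*2 = 18²*2 = 324*2 = 648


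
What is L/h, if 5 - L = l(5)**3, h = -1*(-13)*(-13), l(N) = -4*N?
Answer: -8005/169 ≈ -47.367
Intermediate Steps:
h = -169 (h = 13*(-13) = -169)
L = 8005 (L = 5 - (-4*5)**3 = 5 - 1*(-20)**3 = 5 - 1*(-8000) = 5 + 8000 = 8005)
L/h = 8005/(-169) = 8005*(-1/169) = -8005/169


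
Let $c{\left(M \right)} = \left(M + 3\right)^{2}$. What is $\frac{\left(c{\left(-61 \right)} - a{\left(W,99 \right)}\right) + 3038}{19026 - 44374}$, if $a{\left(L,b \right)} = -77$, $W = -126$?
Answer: $- \frac{6479}{25348} \approx -0.2556$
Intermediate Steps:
$c{\left(M \right)} = \left(3 + M\right)^{2}$
$\frac{\left(c{\left(-61 \right)} - a{\left(W,99 \right)}\right) + 3038}{19026 - 44374} = \frac{\left(\left(3 - 61\right)^{2} - -77\right) + 3038}{19026 - 44374} = \frac{\left(\left(-58\right)^{2} + 77\right) + 3038}{-25348} = \left(\left(3364 + 77\right) + 3038\right) \left(- \frac{1}{25348}\right) = \left(3441 + 3038\right) \left(- \frac{1}{25348}\right) = 6479 \left(- \frac{1}{25348}\right) = - \frac{6479}{25348}$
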